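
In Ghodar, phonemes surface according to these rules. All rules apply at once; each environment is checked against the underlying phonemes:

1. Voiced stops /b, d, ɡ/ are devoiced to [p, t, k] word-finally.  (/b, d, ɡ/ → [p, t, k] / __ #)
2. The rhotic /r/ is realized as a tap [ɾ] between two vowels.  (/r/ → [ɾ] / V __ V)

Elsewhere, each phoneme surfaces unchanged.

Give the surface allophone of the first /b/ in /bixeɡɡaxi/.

/b/ (word-initial) is in the target of rule 1 but the environment (word-finally) is not met → [b].

[b]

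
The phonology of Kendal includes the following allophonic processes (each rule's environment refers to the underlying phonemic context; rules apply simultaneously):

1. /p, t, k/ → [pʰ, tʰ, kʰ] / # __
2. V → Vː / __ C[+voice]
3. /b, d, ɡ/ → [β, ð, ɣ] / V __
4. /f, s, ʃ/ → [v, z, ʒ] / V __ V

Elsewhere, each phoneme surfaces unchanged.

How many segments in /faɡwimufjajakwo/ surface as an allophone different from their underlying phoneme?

Segments that undergo a rule: /a/ → [aː] (rule 2); /ɡ/ → [ɣ] (rule 3); /i/ → [iː] (rule 2); /a/ → [aː] (rule 2).
All other segments surface unchanged.

4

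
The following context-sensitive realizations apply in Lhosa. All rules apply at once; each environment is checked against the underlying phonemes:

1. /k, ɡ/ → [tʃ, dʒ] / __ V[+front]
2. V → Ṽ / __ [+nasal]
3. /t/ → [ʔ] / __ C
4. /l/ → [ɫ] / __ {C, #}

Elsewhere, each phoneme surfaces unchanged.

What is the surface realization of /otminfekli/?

/o/ (word-initial) fails the environment for rule 2, so it stays [o].
/t/ (between /o/ and /m/): immediately before a consonant, so rule 3 applies → [ʔ].
/m/ (between /t/ and /i/): no rule targets it → [m].
/i/ meets the environment for rule 2 (before a nasal consonant) → [ĩ].
/n/ stays [n].
/f/ (between /n/ and /e/) is unaffected → [f].
/e/ (between /f/ and /k/) fails the environment for rule 2, so it stays [e].
/k/ (between /e/ and /l/) is in the target of rule 1 but the environment (before a front vowel) is not met → [k].
/l/ (between /k/ and /i/) fails the environment for rule 4, so it stays [l].
/i/ (word-final) fails the environment for rule 2, so it stays [i].

[oʔmĩnfekli]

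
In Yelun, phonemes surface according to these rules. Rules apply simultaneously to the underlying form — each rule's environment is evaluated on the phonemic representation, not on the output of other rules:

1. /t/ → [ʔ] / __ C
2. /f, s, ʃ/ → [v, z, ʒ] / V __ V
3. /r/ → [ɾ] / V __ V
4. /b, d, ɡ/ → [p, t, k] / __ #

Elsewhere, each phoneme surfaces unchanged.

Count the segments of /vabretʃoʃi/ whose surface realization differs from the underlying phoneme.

2

Segments that undergo a rule: /t/ → [ʔ] (rule 1); /ʃ/ → [ʒ] (rule 2).
All other segments surface unchanged.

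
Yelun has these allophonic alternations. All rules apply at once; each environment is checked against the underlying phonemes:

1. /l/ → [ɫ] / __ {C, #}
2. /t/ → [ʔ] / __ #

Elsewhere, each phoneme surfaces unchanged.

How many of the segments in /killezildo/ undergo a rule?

Segments that undergo a rule: /l/ → [ɫ] (rule 1); /l/ → [ɫ] (rule 1).
All other segments surface unchanged.

2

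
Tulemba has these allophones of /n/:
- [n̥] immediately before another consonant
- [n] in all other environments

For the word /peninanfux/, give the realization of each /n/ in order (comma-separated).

Occurrence 1 (position 3): no conditioning environment matches → elsewhere allophone [n].
Occurrence 2 (position 5): no conditioning environment matches → elsewhere allophone [n].
Occurrence 3 (position 7): immediately before another consonant → [n̥].

[n], [n], [n̥]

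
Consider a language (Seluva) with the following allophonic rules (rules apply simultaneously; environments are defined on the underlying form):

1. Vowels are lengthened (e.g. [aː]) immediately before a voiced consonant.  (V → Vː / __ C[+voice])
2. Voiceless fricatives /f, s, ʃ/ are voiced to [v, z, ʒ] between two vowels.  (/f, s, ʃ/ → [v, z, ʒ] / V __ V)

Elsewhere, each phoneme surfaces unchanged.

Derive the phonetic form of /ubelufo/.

[uːbeːluvo]

/u/ — word-initial, before a voiced consonant — surfaces as [uː] (rule 1).
/b/ (between /u/ and /e/) is unaffected → [b].
/e/ meets the environment for rule 1 (before a voiced consonant) → [eː].
/l/ (between /e/ and /u/): no rule targets it → [l].
/u/ (between /l/ and /f/) fails the environment for rule 1, so it stays [u].
/f/ meets the environment for rule 2 (between two vowels) → [v].
/o/ (word-final) is in the target of rule 1 but the environment (before a voiced consonant) is not met → [o].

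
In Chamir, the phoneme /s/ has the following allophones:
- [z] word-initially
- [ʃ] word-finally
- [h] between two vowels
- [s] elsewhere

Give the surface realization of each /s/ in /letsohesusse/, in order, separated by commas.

[s], [h], [s], [s]

Occurrence 1 (position 4): no conditioning environment matches → elsewhere allophone [s].
Occurrence 2 (position 8): between two vowels → [h].
Occurrence 3 (position 10): no conditioning environment matches → elsewhere allophone [s].
Occurrence 4 (position 11): no conditioning environment matches → elsewhere allophone [s].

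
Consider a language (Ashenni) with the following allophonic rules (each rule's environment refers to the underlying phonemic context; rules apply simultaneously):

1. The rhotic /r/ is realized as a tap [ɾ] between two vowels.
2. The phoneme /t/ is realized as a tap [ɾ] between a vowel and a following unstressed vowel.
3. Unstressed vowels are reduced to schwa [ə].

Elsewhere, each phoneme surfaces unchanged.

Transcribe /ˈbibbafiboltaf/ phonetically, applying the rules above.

[ˈbibbəfəbəltəf]

/b/ (word-initial) is unaffected → [b].
/i/ (between /b/ and /b/) is in the target of rule 3 but the environment (in an unstressed syllable) is not met → [i].
/b/ (between /i/ and /b/): no rule targets it → [b].
/b/ (between /b/ and /a/) is unaffected → [b].
/a/ (between /b/ and /f/) occurs in an unstressed syllable → [ə] by rule 3.
/f/ stays [f].
Rule 3 applies to /i/ (between /f/ and /b/: in an unstressed syllable) → [ə].
/b/ (between /i/ and /o/): no rule targets it → [b].
/o/ (between /b/ and /l/) occurs in an unstressed syllable → [ə] by rule 3.
/l/ stays [l].
/t/ (between /l/ and /a/) fails the environment for rule 2, so it stays [t].
/a/ — between /t/ and /f/, in an unstressed syllable — surfaces as [ə] (rule 3).
/f/ stays [f].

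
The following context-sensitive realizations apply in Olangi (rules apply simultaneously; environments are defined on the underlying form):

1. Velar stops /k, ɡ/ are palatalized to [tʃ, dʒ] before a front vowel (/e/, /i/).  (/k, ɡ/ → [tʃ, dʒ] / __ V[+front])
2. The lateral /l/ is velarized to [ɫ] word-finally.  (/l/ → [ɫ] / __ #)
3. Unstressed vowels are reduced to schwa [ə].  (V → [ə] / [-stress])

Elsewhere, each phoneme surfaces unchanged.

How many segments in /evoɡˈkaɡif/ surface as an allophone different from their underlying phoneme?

Segments that undergo a rule: /e/ → [ə] (rule 3); /o/ → [ə] (rule 3); /ɡ/ → [dʒ] (rule 1); /i/ → [ə] (rule 3).
All other segments surface unchanged.

4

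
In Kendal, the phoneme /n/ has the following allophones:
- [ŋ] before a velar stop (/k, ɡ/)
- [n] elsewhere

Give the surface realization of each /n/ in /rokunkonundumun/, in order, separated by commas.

[ŋ], [n], [n], [n]

Occurrence 1 (position 5): before a velar stop → [ŋ].
Occurrence 2 (position 8): no conditioning environment matches → elsewhere allophone [n].
Occurrence 3 (position 10): no conditioning environment matches → elsewhere allophone [n].
Occurrence 4 (position 15): no conditioning environment matches → elsewhere allophone [n].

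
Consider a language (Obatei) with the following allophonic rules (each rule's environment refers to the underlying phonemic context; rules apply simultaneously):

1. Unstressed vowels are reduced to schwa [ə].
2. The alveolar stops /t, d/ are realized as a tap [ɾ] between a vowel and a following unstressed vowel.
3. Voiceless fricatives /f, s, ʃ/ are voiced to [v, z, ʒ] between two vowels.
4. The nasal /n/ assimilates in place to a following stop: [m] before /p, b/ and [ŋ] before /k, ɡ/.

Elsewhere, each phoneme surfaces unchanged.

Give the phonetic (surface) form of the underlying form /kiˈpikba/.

/i/ (between /k/ and /p/) occurs in an unstressed syllable → [ə] by rule 1.
/i/ (between /p/ and /k/): rule 1 targets it, but not in an unstressed syllable → unchanged [i].
/a/ (word-final): in an unstressed syllable, so rule 1 applies → [ə].

[kəˈpikbə]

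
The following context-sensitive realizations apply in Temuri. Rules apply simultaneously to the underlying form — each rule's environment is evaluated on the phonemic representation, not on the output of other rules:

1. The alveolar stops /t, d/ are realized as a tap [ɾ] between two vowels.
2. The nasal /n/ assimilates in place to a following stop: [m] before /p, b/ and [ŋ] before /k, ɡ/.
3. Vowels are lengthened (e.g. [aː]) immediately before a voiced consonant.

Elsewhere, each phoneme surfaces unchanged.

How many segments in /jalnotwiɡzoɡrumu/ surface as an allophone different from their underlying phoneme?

4

Segments that undergo a rule: /a/ → [aː] (rule 3); /i/ → [iː] (rule 3); /o/ → [oː] (rule 3); /u/ → [uː] (rule 3).
All other segments surface unchanged.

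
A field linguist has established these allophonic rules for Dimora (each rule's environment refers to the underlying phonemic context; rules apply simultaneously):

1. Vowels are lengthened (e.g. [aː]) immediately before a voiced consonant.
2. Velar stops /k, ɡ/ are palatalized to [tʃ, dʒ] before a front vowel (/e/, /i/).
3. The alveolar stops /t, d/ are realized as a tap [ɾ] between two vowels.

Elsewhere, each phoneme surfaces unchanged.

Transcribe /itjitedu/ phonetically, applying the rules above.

/i/ (word-initial): rule 1 targets it, but not before a voiced consonant → unchanged [i].
/t/ — between /i/ and /j/; rule 3 does not apply here → [t].
/i/ (between /j/ and /t/) is in the target of rule 1 but the environment (before a voiced consonant) is not met → [i].
/t/ (between /i/ and /e/): between two vowels, so rule 3 applies → [ɾ].
/e/ — between /t/ and /d/, before a voiced consonant — surfaces as [eː] (rule 1).
/d/ (between /e/ and /u/) occurs between two vowels → [ɾ] by rule 3.
/u/ — word-final; rule 1 does not apply here → [u].

[itjiɾeːɾu]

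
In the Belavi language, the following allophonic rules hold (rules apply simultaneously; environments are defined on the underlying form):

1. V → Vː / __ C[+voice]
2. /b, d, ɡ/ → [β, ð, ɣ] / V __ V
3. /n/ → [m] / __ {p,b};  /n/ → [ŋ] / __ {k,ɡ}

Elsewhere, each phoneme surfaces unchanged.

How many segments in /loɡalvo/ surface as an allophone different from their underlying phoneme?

3

Segments that undergo a rule: /o/ → [oː] (rule 1); /ɡ/ → [ɣ] (rule 2); /a/ → [aː] (rule 1).
All other segments surface unchanged.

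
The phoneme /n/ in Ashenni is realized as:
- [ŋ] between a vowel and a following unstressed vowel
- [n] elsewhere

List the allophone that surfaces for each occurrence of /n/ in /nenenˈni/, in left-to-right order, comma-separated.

[n], [ŋ], [n], [n]

Occurrence 1 (position 1): no conditioning environment matches → elsewhere allophone [n].
Occurrence 2 (position 3): between a vowel and a following unstressed vowel → [ŋ].
Occurrence 3 (position 5): no conditioning environment matches → elsewhere allophone [n].
Occurrence 4 (position 6): no conditioning environment matches → elsewhere allophone [n].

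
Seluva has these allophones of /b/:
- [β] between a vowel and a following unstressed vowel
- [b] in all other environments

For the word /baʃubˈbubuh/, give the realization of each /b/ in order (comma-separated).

Occurrence 1 (position 1): no conditioning environment matches → elsewhere allophone [b].
Occurrence 2 (position 5): no conditioning environment matches → elsewhere allophone [b].
Occurrence 3 (position 6): no conditioning environment matches → elsewhere allophone [b].
Occurrence 4 (position 8): between a vowel and a following unstressed vowel → [β].

[b], [b], [b], [β]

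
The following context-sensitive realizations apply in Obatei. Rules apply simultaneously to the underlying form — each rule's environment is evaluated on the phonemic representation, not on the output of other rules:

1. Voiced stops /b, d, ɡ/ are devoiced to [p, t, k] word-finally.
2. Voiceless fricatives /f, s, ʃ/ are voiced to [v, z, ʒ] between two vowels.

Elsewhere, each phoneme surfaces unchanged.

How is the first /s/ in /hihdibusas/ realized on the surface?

[z]

/s/ meets the environment for rule 2 (between two vowels) → [z].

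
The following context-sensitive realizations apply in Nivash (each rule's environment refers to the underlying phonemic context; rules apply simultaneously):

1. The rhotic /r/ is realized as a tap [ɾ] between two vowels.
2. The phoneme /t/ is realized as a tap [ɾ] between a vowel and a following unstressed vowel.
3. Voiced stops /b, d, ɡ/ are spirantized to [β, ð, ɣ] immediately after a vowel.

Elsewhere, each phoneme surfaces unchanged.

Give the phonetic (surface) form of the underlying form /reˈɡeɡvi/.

[reˈɣeɣvi]

/r/ — word-initial; rule 1 does not apply here → [r].
/ɡ/ (between /e/ and /e/) occurs immediately after a vowel → [ɣ] by rule 3.
/ɡ/ (between /e/ and /v/) occurs immediately after a vowel → [ɣ] by rule 3.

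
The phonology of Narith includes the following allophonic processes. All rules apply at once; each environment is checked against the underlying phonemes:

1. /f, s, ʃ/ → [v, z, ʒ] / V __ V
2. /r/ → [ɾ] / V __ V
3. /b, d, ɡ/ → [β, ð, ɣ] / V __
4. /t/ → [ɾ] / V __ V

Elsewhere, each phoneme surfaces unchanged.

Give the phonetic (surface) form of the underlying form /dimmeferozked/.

[dimmeveɾozkeð]

/d/ (word-initial) fails the environment for rule 3, so it stays [d].
/i/ — not in any rule's target class → [i].
/m/ stays [m].
/m/ — not in any rule's target class → [m].
/e/ — not in any rule's target class → [e].
/f/ (between /e/ and /e/): between two vowels, so rule 1 applies → [v].
/e/ (between /f/ and /r/): no rule targets it → [e].
/r/ (between /e/ and /o/): between two vowels, so rule 2 applies → [ɾ].
/o/ stays [o].
/z/ — not in any rule's target class → [z].
/k/ (between /z/ and /e/): no rule targets it → [k].
/e/ (between /k/ and /d/): no rule targets it → [e].
/d/ (word-final) occurs immediately after a vowel → [ð] by rule 3.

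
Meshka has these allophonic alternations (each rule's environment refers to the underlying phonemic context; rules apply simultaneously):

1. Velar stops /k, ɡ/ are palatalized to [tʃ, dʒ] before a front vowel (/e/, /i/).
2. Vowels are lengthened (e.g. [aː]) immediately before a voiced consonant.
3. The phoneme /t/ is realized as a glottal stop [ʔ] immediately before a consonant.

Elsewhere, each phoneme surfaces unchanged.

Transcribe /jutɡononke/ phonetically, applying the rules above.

/j/ (word-initial) is unaffected → [j].
/u/ (between /j/ and /t/) is in the target of rule 2 but the environment (before a voiced consonant) is not met → [u].
/t/ meets the environment for rule 3 (immediately before a consonant) → [ʔ].
/ɡ/ (between /t/ and /o/) is in the target of rule 1 but the environment (before a front vowel) is not met → [ɡ].
/o/ meets the environment for rule 2 (before a voiced consonant) → [oː].
/n/ stays [n].
/o/ — between /n/ and /n/, before a voiced consonant — surfaces as [oː] (rule 2).
/n/ (between /o/ and /k/): no rule targets it → [n].
/k/ (between /n/ and /e/): before a front vowel, so rule 1 applies → [tʃ].
/e/ (word-final) fails the environment for rule 2, so it stays [e].

[juʔɡoːnoːntʃe]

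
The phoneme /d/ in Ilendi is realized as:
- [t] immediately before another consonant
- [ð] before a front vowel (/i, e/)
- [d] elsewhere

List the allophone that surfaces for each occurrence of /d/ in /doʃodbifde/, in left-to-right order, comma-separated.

Occurrence 1 (position 1): no conditioning environment matches → elsewhere allophone [d].
Occurrence 2 (position 5): immediately before another consonant → [t].
Occurrence 3 (position 9): before a front vowel (/i, e/) → [ð].

[d], [t], [ð]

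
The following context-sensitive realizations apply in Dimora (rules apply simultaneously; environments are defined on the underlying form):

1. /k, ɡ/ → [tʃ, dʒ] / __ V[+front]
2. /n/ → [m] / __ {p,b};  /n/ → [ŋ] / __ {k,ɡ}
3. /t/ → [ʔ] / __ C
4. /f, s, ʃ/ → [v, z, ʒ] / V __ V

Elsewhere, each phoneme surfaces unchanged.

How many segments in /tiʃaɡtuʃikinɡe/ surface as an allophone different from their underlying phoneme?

Segments that undergo a rule: /ʃ/ → [ʒ] (rule 4); /ʃ/ → [ʒ] (rule 4); /k/ → [tʃ] (rule 1); /n/ → [ŋ] (rule 2); /ɡ/ → [dʒ] (rule 1).
All other segments surface unchanged.

5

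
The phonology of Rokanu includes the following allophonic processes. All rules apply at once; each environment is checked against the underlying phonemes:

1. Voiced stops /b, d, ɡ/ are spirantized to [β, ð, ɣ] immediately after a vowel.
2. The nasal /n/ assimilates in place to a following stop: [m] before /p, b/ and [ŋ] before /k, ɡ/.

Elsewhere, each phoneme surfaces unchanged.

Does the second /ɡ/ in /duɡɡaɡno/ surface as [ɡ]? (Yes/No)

/ɡ/ (between /ɡ/ and /a/) is in the target of rule 1 but the environment (immediately after a vowel) is not met → [ɡ].
The actual realization is [ɡ], which matches [ɡ].

Yes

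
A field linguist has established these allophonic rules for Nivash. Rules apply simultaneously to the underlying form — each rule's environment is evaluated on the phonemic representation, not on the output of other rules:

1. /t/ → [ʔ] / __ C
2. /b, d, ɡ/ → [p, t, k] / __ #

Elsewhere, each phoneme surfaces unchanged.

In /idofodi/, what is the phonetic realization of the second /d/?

/d/ (between /o/ and /i/) fails the environment for rule 2, so it stays [d].

[d]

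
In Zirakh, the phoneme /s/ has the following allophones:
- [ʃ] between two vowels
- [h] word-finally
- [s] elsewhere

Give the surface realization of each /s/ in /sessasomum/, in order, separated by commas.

[s], [s], [s], [ʃ]

Occurrence 1 (position 1): no conditioning environment matches → elsewhere allophone [s].
Occurrence 2 (position 3): no conditioning environment matches → elsewhere allophone [s].
Occurrence 3 (position 4): no conditioning environment matches → elsewhere allophone [s].
Occurrence 4 (position 6): between two vowels → [ʃ].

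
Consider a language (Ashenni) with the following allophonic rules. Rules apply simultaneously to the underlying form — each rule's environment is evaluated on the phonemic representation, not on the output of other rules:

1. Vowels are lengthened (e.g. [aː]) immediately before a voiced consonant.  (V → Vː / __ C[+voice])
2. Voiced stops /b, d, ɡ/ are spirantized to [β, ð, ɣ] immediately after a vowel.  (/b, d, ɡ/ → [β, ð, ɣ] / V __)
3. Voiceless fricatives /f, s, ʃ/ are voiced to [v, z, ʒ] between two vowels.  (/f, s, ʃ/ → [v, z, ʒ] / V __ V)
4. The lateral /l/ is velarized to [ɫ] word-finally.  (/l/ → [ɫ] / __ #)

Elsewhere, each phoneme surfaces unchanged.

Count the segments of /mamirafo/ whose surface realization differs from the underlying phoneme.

Segments that undergo a rule: /a/ → [aː] (rule 1); /i/ → [iː] (rule 1); /f/ → [v] (rule 3).
All other segments surface unchanged.

3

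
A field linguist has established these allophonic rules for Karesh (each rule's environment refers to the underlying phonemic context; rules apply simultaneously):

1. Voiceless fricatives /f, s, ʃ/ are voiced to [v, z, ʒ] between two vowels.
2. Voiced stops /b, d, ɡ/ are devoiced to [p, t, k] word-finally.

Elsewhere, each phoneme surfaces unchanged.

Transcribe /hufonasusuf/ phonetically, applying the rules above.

/h/ (word-initial): no rule targets it → [h].
/u/ stays [u].
/f/ (between /u/ and /o/) occurs between two vowels → [v] by rule 1.
/o/ (between /f/ and /n/) is unaffected → [o].
/n/ stays [n].
/a/ (between /n/ and /s/) is unaffected → [a].
/s/ meets the environment for rule 1 (between two vowels) → [z].
/u/ (between /s/ and /s/) is unaffected → [u].
/s/ (between /u/ and /u/) occurs between two vowels → [z] by rule 1.
/u/ stays [u].
/f/ — word-final; rule 1 does not apply here → [f].

[huvonazuzuf]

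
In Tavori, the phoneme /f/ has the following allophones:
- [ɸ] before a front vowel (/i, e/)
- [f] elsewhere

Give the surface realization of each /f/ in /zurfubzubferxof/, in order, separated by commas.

Occurrence 1 (position 4): no conditioning environment matches → elsewhere allophone [f].
Occurrence 2 (position 10): before a front vowel (/i, e/) → [ɸ].
Occurrence 3 (position 15): no conditioning environment matches → elsewhere allophone [f].

[f], [ɸ], [f]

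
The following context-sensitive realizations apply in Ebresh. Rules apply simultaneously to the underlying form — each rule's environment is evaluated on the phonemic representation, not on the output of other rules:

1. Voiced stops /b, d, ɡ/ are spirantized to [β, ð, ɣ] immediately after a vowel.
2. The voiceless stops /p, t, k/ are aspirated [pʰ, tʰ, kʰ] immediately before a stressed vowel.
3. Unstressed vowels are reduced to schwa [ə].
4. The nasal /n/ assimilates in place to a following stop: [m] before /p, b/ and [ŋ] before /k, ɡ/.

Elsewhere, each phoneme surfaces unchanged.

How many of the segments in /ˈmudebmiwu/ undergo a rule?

Segments that undergo a rule: /d/ → [ð] (rule 1); /e/ → [ə] (rule 3); /b/ → [β] (rule 1); /i/ → [ə] (rule 3); /u/ → [ə] (rule 3).
All other segments surface unchanged.

5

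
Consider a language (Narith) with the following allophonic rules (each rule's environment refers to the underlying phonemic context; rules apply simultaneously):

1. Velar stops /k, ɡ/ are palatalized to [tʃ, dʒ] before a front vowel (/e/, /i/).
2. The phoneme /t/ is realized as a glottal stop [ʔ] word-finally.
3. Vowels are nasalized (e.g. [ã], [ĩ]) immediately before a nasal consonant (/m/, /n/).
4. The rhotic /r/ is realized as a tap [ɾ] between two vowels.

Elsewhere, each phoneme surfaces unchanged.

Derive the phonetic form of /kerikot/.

[tʃeɾikoʔ]

/k/ meets the environment for rule 1 (before a front vowel) → [tʃ].
/e/ (between /k/ and /r/) fails the environment for rule 3, so it stays [e].
/r/ meets the environment for rule 4 (between two vowels) → [ɾ].
/i/ (between /r/ and /k/) is in the target of rule 3 but the environment (before a nasal consonant) is not met → [i].
/k/ (between /i/ and /o/) is in the target of rule 1 but the environment (before a front vowel) is not met → [k].
/o/ (between /k/ and /t/): rule 3 targets it, but not before a nasal consonant → unchanged [o].
/t/ — word-final, word-finally — surfaces as [ʔ] (rule 2).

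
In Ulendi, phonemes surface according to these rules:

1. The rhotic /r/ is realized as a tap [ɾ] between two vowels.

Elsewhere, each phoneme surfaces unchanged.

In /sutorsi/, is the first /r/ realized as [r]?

Yes

/r/ (between /o/ and /s/) is in the target of rule 1 but the environment (between two vowels) is not met → [r].
The actual realization is [r], which matches [r].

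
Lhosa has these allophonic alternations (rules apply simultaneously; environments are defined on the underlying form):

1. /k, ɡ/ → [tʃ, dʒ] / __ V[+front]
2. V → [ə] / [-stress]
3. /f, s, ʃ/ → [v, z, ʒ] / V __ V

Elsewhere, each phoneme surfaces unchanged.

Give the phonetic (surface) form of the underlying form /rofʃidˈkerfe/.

/r/ (word-initial) is unaffected → [r].
/o/ — between /r/ and /f/, in an unstressed syllable — surfaces as [ə] (rule 2).
/f/ (between /o/ and /ʃ/) fails the environment for rule 3, so it stays [f].
/ʃ/ (between /f/ and /i/) fails the environment for rule 3, so it stays [ʃ].
Rule 2 applies to /i/ (between /ʃ/ and /d/: in an unstressed syllable) → [ə].
/d/ — not in any rule's target class → [d].
/k/ (between /d/ and /e/): before a front vowel, so rule 1 applies → [tʃ].
/e/ (between /k/ and /r/) is in the target of rule 2 but the environment (in an unstressed syllable) is not met → [e].
/r/ (between /e/ and /f/) is unaffected → [r].
/f/ (between /r/ and /e/) fails the environment for rule 3, so it stays [f].
/e/ — word-final, in an unstressed syllable — surfaces as [ə] (rule 2).

[rəfʃədˈtʃerfə]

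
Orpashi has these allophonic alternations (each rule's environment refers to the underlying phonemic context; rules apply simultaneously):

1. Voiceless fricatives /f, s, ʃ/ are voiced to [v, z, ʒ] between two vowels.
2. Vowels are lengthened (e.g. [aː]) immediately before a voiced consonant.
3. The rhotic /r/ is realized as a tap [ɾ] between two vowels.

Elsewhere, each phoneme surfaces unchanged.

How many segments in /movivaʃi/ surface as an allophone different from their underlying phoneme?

Segments that undergo a rule: /o/ → [oː] (rule 2); /i/ → [iː] (rule 2); /ʃ/ → [ʒ] (rule 1).
All other segments surface unchanged.

3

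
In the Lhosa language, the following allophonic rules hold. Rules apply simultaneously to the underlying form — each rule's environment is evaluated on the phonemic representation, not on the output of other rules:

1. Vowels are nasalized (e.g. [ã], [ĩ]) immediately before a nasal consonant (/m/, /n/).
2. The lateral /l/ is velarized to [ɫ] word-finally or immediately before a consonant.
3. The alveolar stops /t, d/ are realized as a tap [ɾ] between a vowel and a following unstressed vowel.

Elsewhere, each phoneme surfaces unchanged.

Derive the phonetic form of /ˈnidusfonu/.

/n/ (word-initial) is unaffected → [n].
/i/ (between /n/ and /d/): rule 1 targets it, but not before a nasal consonant → unchanged [i].
Rule 3 applies to /d/ (between /i/ and /u/: between a vowel and a following unstressed vowel) → [ɾ].
/u/ (between /d/ and /s/): rule 1 targets it, but not before a nasal consonant → unchanged [u].
/s/ (between /u/ and /f/) is unaffected → [s].
/f/ — not in any rule's target class → [f].
/o/ meets the environment for rule 1 (before a nasal consonant) → [õ].
/n/ — not in any rule's target class → [n].
/u/ (word-final) is in the target of rule 1 but the environment (before a nasal consonant) is not met → [u].

[ˈniɾusfõnu]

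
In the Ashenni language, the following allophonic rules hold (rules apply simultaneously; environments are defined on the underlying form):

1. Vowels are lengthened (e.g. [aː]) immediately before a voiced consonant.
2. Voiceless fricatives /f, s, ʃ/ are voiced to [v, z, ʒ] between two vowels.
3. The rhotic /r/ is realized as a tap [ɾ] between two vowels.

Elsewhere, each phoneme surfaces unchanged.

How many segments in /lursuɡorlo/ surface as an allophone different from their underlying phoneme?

Segments that undergo a rule: /u/ → [uː] (rule 1); /u/ → [uː] (rule 1); /o/ → [oː] (rule 1).
All other segments surface unchanged.

3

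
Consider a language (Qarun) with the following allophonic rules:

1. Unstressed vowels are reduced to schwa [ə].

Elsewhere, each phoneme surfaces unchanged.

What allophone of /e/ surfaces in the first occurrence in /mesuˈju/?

[ə]

/e/ (between /m/ and /s/): in an unstressed syllable, so rule 1 applies → [ə].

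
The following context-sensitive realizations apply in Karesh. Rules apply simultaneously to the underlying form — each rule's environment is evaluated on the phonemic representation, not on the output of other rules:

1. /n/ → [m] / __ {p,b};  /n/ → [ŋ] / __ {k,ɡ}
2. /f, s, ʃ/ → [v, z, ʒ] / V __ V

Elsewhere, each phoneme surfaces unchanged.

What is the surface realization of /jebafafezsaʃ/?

[jebavavezsaʃ]

/j/ (word-initial) is unaffected → [j].
/e/ (between /j/ and /b/): no rule targets it → [e].
/b/ (between /e/ and /a/): no rule targets it → [b].
/a/ (between /b/ and /f/) is unaffected → [a].
/f/ (between /a/ and /a/): between two vowels, so rule 2 applies → [v].
/a/ stays [a].
/f/ (between /a/ and /e/) occurs between two vowels → [v] by rule 2.
/e/ stays [e].
/z/ (between /e/ and /s/) is unaffected → [z].
/s/ (between /z/ and /a/): rule 2 targets it, but not between two vowels → unchanged [s].
/a/ (between /s/ and /ʃ/): no rule targets it → [a].
/ʃ/ (word-final) is in the target of rule 2 but the environment (between two vowels) is not met → [ʃ].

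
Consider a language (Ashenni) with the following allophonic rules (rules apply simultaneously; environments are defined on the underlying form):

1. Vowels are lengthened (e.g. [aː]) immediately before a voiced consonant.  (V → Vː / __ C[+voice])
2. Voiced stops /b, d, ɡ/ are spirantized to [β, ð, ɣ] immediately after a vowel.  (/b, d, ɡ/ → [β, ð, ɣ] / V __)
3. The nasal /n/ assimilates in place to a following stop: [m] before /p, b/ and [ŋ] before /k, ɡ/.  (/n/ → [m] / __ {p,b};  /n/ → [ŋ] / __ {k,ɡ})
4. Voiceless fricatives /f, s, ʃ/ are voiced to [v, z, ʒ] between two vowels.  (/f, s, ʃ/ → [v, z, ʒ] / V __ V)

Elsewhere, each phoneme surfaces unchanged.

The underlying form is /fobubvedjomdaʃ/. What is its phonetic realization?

[foːβuːβveːðjoːmdaʃ]

/f/ (word-initial) is in the target of rule 4 but the environment (between two vowels) is not met → [f].
/o/ (between /f/ and /b/) occurs before a voiced consonant → [oː] by rule 1.
/b/ (between /o/ and /u/): immediately after a vowel, so rule 2 applies → [β].
/u/ — between /b/ and /b/, before a voiced consonant — surfaces as [uː] (rule 1).
/b/ meets the environment for rule 2 (immediately after a vowel) → [β].
/v/ (between /b/ and /e/): no rule targets it → [v].
/e/ — between /v/ and /d/, before a voiced consonant — surfaces as [eː] (rule 1).
/d/ (between /e/ and /j/): immediately after a vowel, so rule 2 applies → [ð].
/j/ (between /d/ and /o/) is unaffected → [j].
Rule 1 applies to /o/ (between /j/ and /m/: before a voiced consonant) → [oː].
/m/ — not in any rule's target class → [m].
/d/ — between /m/ and /a/; rule 2 does not apply here → [d].
/a/ (between /d/ and /ʃ/) is in the target of rule 1 but the environment (before a voiced consonant) is not met → [a].
/ʃ/ (word-final) fails the environment for rule 4, so it stays [ʃ].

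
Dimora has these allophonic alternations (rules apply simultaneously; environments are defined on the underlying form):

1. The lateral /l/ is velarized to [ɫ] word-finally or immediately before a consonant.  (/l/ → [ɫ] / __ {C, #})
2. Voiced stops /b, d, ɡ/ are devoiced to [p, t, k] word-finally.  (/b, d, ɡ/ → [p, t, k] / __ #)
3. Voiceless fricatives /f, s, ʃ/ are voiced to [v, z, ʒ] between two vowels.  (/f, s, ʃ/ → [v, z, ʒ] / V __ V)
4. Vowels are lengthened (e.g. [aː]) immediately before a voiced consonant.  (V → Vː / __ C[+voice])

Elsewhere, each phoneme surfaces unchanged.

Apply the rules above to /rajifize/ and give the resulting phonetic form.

[raːjiviːze]

/a/ — between /r/ and /j/, before a voiced consonant — surfaces as [aː] (rule 4).
/i/ (between /j/ and /f/) fails the environment for rule 4, so it stays [i].
/f/ (between /i/ and /i/): between two vowels, so rule 3 applies → [v].
/i/ (between /f/ and /z/): before a voiced consonant, so rule 4 applies → [iː].
/e/ — word-final; rule 4 does not apply here → [e].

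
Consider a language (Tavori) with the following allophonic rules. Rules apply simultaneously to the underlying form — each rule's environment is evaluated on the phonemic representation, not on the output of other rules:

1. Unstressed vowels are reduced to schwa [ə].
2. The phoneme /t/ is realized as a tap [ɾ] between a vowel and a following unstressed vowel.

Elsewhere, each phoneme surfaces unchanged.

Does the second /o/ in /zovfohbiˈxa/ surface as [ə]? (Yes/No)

Rule 1 applies to /o/ (between /f/ and /h/: in an unstressed syllable) → [ə].
The actual realization is [ə], which matches [ə].

Yes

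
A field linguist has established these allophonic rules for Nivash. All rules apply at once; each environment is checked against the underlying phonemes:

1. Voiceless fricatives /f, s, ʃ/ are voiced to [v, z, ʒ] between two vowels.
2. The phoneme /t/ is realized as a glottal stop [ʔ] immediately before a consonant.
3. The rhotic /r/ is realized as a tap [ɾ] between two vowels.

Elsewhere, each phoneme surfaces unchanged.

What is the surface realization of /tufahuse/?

[tuvahuze]

/t/ (word-initial) is in the target of rule 2 but the environment (immediately before a consonant) is not met → [t].
/u/ — not in any rule's target class → [u].
Rule 1 applies to /f/ (between /u/ and /a/: between two vowels) → [v].
/a/ stays [a].
/h/ (between /a/ and /u/) is unaffected → [h].
/u/ stays [u].
/s/ meets the environment for rule 1 (between two vowels) → [z].
/e/ (word-final): no rule targets it → [e].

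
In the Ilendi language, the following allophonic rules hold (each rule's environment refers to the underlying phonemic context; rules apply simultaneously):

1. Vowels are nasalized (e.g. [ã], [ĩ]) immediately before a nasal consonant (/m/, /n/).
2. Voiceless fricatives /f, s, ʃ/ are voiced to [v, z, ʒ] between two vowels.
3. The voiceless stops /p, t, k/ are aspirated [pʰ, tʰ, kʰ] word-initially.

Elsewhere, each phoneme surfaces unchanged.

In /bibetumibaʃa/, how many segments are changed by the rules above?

Segments that undergo a rule: /u/ → [ũ] (rule 1); /ʃ/ → [ʒ] (rule 2).
All other segments surface unchanged.

2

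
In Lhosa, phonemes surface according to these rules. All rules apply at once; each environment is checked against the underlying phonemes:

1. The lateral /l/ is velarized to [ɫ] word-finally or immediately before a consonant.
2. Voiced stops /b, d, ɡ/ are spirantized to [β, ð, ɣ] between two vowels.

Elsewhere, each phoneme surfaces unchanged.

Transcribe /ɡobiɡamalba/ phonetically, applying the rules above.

[ɡoβiɣamaɫba]

/ɡ/ (word-initial) is in the target of rule 2 but the environment (between two vowels) is not met → [ɡ].
Rule 2 applies to /b/ (between /o/ and /i/: between two vowels) → [β].
/ɡ/ (between /i/ and /a/): between two vowels, so rule 2 applies → [ɣ].
Rule 1 applies to /l/ (between /a/ and /b/: word-finally or immediately before a consonant) → [ɫ].
/b/ (between /l/ and /a/) is in the target of rule 2 but the environment (between two vowels) is not met → [b].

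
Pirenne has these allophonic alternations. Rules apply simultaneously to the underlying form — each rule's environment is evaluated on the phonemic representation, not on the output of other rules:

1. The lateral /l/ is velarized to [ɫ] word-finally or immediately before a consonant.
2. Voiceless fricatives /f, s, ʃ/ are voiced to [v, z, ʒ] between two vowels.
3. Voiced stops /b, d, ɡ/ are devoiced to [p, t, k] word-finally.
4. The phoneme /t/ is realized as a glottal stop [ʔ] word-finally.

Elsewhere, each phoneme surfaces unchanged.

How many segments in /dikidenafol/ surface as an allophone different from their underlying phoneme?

2

Segments that undergo a rule: /f/ → [v] (rule 2); /l/ → [ɫ] (rule 1).
All other segments surface unchanged.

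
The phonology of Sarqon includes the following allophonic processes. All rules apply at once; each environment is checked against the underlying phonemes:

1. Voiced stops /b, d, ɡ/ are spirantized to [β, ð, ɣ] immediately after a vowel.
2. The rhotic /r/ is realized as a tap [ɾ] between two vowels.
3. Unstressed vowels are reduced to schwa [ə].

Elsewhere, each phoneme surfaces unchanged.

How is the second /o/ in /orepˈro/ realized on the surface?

[o]

/o/ (word-final) fails the environment for rule 3, so it stays [o].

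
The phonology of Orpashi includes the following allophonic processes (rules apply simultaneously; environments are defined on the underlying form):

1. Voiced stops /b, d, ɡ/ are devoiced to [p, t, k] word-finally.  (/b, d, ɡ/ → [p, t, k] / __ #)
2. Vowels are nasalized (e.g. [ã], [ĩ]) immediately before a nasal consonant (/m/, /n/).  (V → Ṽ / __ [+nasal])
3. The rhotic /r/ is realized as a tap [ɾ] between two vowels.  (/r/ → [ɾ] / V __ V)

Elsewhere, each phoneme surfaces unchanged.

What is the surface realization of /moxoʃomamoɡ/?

/m/ (word-initial) is unaffected → [m].
/o/ — between /m/ and /x/; rule 2 does not apply here → [o].
/x/ stays [x].
/o/ (between /x/ and /ʃ/) is in the target of rule 2 but the environment (before a nasal consonant) is not met → [o].
/ʃ/ (between /o/ and /o/) is unaffected → [ʃ].
/o/ (between /ʃ/ and /m/): before a nasal consonant, so rule 2 applies → [õ].
/m/ stays [m].
/a/ (between /m/ and /m/): before a nasal consonant, so rule 2 applies → [ã].
/m/ (between /a/ and /o/) is unaffected → [m].
/o/ — between /m/ and /ɡ/; rule 2 does not apply here → [o].
Rule 1 applies to /ɡ/ (word-final: word-finally) → [k].

[moxoʃõmãmok]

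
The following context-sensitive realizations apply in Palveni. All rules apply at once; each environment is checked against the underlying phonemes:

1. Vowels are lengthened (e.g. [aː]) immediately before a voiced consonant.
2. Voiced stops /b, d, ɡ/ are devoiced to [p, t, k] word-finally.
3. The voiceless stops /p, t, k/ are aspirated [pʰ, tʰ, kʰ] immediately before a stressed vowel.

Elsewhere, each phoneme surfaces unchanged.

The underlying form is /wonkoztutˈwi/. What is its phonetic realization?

[woːnkoːztutˈwi]

/w/ stays [w].
/o/ (between /w/ and /n/) occurs before a voiced consonant → [oː] by rule 1.
/n/ (between /o/ and /k/): no rule targets it → [n].
/k/ (between /n/ and /o/) fails the environment for rule 3, so it stays [k].
/o/ — between /k/ and /z/, before a voiced consonant — surfaces as [oː] (rule 1).
/z/ (between /o/ and /t/) is unaffected → [z].
/t/ (between /z/ and /u/): rule 3 targets it, but not immediately before a stressed vowel → unchanged [t].
/u/ — between /t/ and /t/; rule 1 does not apply here → [u].
/t/ (between /u/ and /w/) fails the environment for rule 3, so it stays [t].
/w/ stays [w].
/i/ (word-final) fails the environment for rule 1, so it stays [i].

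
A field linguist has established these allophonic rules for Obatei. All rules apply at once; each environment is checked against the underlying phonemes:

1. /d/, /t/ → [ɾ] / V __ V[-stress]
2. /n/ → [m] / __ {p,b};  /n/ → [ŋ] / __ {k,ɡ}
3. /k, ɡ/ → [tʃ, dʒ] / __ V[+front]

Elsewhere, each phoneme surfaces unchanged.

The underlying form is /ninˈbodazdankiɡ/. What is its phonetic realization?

/n/ — word-initial; rule 2 does not apply here → [n].
/i/ — not in any rule's target class → [i].
/n/ — between /i/ and /b/, before a labial or velar stop — surfaces as [m] (rule 2).
/b/ stays [b].
/o/ stays [o].
/d/ meets the environment for rule 1 (between a vowel and a following unstressed vowel) → [ɾ].
/a/ — not in any rule's target class → [a].
/z/ (between /a/ and /d/) is unaffected → [z].
/d/ (between /z/ and /a/) is in the target of rule 1 but the environment (between a vowel and a following unstressed vowel) is not met → [d].
/a/ (between /d/ and /n/) is unaffected → [a].
/n/ (between /a/ and /k/): before a labial or velar stop, so rule 2 applies → [ŋ].
/k/ (between /n/ and /i/): before a front vowel, so rule 3 applies → [tʃ].
/i/ — not in any rule's target class → [i].
/ɡ/ — word-final; rule 3 does not apply here → [ɡ].

[nimˈboɾazdaŋtʃiɡ]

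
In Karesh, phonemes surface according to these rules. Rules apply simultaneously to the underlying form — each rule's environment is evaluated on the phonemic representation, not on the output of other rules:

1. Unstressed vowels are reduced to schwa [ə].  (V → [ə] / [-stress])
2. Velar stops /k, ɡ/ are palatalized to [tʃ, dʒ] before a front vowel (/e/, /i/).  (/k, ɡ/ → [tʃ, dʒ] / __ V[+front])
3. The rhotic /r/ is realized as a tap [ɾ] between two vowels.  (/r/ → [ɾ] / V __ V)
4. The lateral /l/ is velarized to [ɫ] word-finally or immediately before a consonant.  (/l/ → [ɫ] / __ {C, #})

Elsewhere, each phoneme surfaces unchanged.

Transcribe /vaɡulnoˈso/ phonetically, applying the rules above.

/v/ (word-initial): no rule targets it → [v].
/a/ — between /v/ and /ɡ/, in an unstressed syllable — surfaces as [ə] (rule 1).
/ɡ/ (between /a/ and /u/) is in the target of rule 2 but the environment (before a front vowel) is not met → [ɡ].
/u/ meets the environment for rule 1 (in an unstressed syllable) → [ə].
/l/ (between /u/ and /n/) occurs word-finally or immediately before a consonant → [ɫ] by rule 4.
/n/ stays [n].
/o/ — between /n/ and /s/, in an unstressed syllable — surfaces as [ə] (rule 1).
/s/ — not in any rule's target class → [s].
/o/ — word-final; rule 1 does not apply here → [o].

[vəɡəɫnəˈso]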